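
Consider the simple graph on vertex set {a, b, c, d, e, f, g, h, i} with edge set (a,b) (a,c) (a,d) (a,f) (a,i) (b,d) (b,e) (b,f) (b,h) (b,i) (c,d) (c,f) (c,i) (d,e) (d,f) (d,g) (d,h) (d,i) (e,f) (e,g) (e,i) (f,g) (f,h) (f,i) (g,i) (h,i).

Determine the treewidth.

4

A width-4 tree decomposition is:
Bags: B1 = {b, d, f, h, i}  B2 = {a, b, d, f, i}  B3 = {b, d, e, f, i}  B4 = {d, e, f, g, i}  B5 = {a, c, d, f, i}
Tree: B1–B2, B1–B3, B3–B4, B2–B5
The largest bag has 5 vertices, giving width 4; this decomposition certifies tw(G) ≤ 4. Conversely, {d, e, f, g, i} is a clique of size 5, and the vertices of any clique must share a bag in every tree decomposition; so some bag has ≥ 5 vertices and tw(G) ≥ 4. Hence tw(G) = 4 exactly.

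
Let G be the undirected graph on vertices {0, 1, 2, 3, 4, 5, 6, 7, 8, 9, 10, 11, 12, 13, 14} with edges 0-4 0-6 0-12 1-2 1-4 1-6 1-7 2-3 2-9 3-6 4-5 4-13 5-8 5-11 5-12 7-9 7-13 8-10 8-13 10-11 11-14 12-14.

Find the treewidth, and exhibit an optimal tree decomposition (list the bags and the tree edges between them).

Treewidth 3.
One such decomposition:
Bags: B1 = {2, 3, 6, 9}  B2 = {1, 2, 6, 9}  B3 = {1, 6, 7, 9}  B4 = {0, 1, 6, 7}  B5 = {0, 1, 4, 7}  B6 = {0, 4, 7, 13}  B7 = {0, 4, 12, 13}  B8 = {4, 5, 12, 13}  B9 = {5, 8, 12, 13}  B10 = {5, 8, 12, 14}  B11 = {5, 8, 11, 14}  B12 = {8, 10, 11, 14}
Tree: B1–B2, B2–B3, B3–B4, B4–B5, B5–B6, B6–B7, B7–B8, B8–B9, B9–B10, B10–B11, B11–B12

Each bag holds 4 vertices, so the decomposition has width 3, which upper-bounds the treewidth. For the lower bound: the 4 vertex sets {2,3,9}, {6}, {1}, {0,4,7,13} are disjoint, each induces a connected subgraph, and every pair is joined by at least one edge of G. Contracting each set to a single vertex therefore yields K_{4} as a minor, and since treewidth is minor-monotone, tw(G) ≥ tw(K_{4}) = 3. The upper and lower bounds meet at 3, so that is the treewidth.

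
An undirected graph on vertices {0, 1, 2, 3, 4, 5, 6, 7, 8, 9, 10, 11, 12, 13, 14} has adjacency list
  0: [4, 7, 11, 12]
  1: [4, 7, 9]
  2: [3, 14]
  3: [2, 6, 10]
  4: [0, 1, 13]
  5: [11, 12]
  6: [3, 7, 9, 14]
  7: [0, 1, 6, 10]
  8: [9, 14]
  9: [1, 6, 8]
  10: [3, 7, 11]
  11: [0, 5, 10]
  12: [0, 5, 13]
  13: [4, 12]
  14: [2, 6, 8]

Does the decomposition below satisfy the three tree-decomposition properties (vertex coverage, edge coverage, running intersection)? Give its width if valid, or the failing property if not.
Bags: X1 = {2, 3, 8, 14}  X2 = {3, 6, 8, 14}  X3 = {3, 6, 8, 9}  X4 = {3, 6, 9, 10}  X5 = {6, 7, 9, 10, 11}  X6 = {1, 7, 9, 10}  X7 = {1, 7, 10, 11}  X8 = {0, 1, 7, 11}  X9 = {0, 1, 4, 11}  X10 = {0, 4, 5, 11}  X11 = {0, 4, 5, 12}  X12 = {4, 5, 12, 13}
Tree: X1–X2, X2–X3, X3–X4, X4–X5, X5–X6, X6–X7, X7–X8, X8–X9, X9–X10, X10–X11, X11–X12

A tree decomposition must satisfy three properties: every vertex lies in some bag; for every edge, both endpoints lie together in some bag; and for every vertex, the bags containing it form a connected subtree. Here bags containing vertex 11 are not connected in the tree, so the decomposition is invalid.

No — bags containing vertex 11 are not connected in the tree.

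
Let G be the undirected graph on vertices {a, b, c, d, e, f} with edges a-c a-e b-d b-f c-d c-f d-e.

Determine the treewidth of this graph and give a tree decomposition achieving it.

Treewidth 2.
Bags: B1 = {b, d, f}  B2 = {c, d, f}  B3 = {c, d, e}  B4 = {a, c, e}
Tree: B1–B2, B2–B3, B3–B4

The largest bag has 3 vertices, giving width 2; this decomposition certifies tw(G) ≤ 2. For the lower bound, G contains the cycle b–f–c–d–b, so G is not a forest; only forests have treewidth ≤ 1, hence tw(G) ≥ 2. Hence tw(G) = 2 exactly.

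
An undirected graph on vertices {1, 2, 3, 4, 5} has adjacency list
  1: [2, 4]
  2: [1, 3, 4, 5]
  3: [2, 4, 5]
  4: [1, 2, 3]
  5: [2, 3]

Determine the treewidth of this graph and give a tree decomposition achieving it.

Treewidth 2.
Bags: B1 = {2, 3, 4}  B2 = {1, 2, 4}  B3 = {2, 3, 5}
Tree: B1–B2, B1–B3

Each bag holds 3 vertices, so the decomposition has width 2, which upper-bounds the treewidth. Conversely, {1, 2, 4} is a clique of size 3, and the vertices of any clique must share a bag in every tree decomposition; so some bag has ≥ 3 vertices and tw(G) ≥ 2. Hence tw(G) = 2 exactly.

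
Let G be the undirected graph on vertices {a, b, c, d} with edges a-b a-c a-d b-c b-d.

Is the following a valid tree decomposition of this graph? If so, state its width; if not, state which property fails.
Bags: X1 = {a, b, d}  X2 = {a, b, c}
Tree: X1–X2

Vertex coverage: the bags together contain {a, b, c, d}, the full vertex set. Edge coverage: each edge of G has both endpoints in at least one bag. Running intersection: for every vertex, the bags containing it form a connected subtree. All three properties hold, so this is a valid tree decomposition of width max|bag| − 1 = 2, and hence tw(G) ≤ 2.

Yes; width 2.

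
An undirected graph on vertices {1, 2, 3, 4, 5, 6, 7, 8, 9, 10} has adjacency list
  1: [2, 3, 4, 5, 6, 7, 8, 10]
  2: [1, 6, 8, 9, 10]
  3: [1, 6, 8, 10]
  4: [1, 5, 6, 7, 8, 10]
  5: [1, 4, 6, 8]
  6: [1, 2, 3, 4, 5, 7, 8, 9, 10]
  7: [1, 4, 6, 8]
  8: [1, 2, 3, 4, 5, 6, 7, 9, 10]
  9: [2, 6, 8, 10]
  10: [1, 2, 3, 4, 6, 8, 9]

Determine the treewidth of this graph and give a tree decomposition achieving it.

Treewidth 4.
One optimal decomposition is:
Bags: B1 = {1, 3, 6, 8, 10}  B2 = {1, 4, 6, 8, 10}  B3 = {1, 4, 6, 7, 8}  B4 = {1, 4, 5, 6, 8}  B5 = {1, 2, 6, 8, 10}  B6 = {2, 6, 8, 9, 10}
Tree: B1–B2, B2–B3, B2–B4, B2–B5, B5–B6

Every bag has size at most 5, so the width is 5 − 1 = 4 and tw(G) ≤ 4. On the other hand G contains the 5-clique {1, 2, 6, 8, 10}. A clique must lie in a single bag of any decomposition, so no decomposition can have width below 4. Therefore the treewidth is 4.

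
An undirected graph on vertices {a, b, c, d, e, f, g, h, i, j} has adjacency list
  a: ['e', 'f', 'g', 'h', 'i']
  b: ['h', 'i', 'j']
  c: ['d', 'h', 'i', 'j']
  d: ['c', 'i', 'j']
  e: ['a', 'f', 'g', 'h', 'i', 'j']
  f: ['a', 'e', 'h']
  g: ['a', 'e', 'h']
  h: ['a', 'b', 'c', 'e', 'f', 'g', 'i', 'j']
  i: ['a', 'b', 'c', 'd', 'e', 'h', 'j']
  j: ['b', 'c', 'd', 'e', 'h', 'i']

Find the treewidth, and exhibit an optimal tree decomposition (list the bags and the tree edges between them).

Each bag holds 4 vertices, so the decomposition has width 3, which upper-bounds the treewidth. On the other hand G contains the 4-clique {c, d, i, j}. A clique must lie in a single bag of any decomposition, so no decomposition can have width below 3. Combining the bounds, tw(G) = 3.

Treewidth 3.
One such decomposition:
Bags: B1 = {a, e, g, h}  B2 = {a, e, h, i}  B3 = {e, h, i, j}  B4 = {b, h, i, j}  B5 = {c, h, i, j}  B6 = {a, e, f, h}  B7 = {c, d, i, j}
Tree: B1–B2, B2–B3, B3–B4, B3–B5, B1–B6, B5–B7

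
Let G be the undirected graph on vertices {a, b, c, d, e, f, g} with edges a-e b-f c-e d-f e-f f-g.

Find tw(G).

1

A width-1 tree decomposition is:
Bags: B1 = {c, e}  B2 = {e, f}  B3 = {d, f}  B4 = {a, e}  B5 = {f, g}  B6 = {b, f}
Tree: B1–B2, B2–B3, B2–B4, B2–B5, B2–B6
Every bag has size at most 2, so the width is 2 − 1 = 1 and tw(G) ≤ 1. Since G has at least one edge (e.g. e–c), it is not an edgeless graph, so tw(G) ≥ 1. Hence tw(G) = 1 exactly.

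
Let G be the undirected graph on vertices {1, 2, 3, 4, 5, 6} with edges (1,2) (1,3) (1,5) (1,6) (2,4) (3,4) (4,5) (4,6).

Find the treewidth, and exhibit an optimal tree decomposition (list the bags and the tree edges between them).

Treewidth 2.
Bags: B1 = {1, 4, 6}  B2 = {1, 3, 4}  B3 = {1, 2, 4}  B4 = {1, 4, 5}
Tree: B1–B2, B2–B3, B3–B4

Every bag has size at most 3, so the width is 3 − 1 = 2 and tw(G) ≤ 2. Since 1–6–4–3–1 is a cycle in G, G is not acyclic. Forests are exactly the graphs of treewidth ≤ 1, so tw(G) ≥ 2. The upper and lower bounds meet at 2, so that is the treewidth.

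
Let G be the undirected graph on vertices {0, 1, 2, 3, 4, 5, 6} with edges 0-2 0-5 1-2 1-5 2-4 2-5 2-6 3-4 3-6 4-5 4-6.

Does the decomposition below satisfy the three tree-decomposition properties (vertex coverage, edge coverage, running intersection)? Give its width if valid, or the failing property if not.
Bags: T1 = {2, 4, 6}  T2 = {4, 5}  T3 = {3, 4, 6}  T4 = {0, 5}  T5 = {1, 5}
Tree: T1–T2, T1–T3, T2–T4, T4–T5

No — edge (2,5) lies in no bag.

A tree decomposition must satisfy three properties: every vertex lies in some bag; for every edge, both endpoints lie together in some bag; and for every vertex, the bags containing it form a connected subtree. Here edge (2,5) lies in no bag, so the decomposition is invalid.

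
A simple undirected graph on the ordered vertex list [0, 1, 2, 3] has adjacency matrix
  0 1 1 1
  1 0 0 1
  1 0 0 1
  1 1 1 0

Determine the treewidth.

A width-2 tree decomposition is:
Bags: B1 = {0, 1, 3}  B2 = {0, 2, 3}
Tree: B1–B2
Each bag holds 3 vertices, so the decomposition has width 2, which upper-bounds the treewidth. For the lower bound, the 3 vertices {0, 1, 3} are pairwise adjacent, and any tree decomposition puts a clique entirely inside one bag — forcing width ≥ 2. Therefore the treewidth is 2.

2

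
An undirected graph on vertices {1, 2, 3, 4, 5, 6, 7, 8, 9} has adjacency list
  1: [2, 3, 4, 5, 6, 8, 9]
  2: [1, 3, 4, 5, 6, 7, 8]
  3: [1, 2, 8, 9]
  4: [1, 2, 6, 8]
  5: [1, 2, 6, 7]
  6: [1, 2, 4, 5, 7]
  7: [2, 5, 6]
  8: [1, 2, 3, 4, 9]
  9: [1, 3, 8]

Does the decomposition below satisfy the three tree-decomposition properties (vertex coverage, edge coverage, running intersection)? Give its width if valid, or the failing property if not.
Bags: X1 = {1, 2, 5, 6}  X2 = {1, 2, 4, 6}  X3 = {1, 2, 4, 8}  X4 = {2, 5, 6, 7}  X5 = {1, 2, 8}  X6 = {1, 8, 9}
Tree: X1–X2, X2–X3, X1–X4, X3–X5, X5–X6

A tree decomposition must satisfy three properties: every vertex lies in some bag; for every edge, both endpoints lie together in some bag; and for every vertex, the bags containing it form a connected subtree. Here vertex 3 appears in no bag, so the decomposition is invalid.

No — vertex 3 appears in no bag.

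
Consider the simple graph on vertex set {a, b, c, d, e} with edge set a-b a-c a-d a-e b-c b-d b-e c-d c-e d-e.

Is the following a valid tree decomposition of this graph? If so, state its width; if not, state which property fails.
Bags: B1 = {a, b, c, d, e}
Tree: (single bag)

Yes; width 4.

Vertex coverage: the bags together contain {a, b, c, d, e}, the full vertex set. Edge coverage: each edge of G has both endpoints in at least one bag. Running intersection: for every vertex, the bags containing it form a connected subtree. All three properties hold, so this is a valid tree decomposition of width max|bag| − 1 = 4, and hence tw(G) ≤ 4.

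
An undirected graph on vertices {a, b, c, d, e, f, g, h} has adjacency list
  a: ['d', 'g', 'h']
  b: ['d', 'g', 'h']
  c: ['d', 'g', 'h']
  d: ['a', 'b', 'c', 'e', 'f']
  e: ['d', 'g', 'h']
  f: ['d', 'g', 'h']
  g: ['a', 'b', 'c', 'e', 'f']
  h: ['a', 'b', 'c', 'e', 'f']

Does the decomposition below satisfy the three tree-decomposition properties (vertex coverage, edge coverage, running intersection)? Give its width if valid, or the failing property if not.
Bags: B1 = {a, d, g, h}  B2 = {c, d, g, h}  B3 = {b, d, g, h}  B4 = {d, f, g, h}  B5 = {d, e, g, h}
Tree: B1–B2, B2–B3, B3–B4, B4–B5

Vertex coverage: the bags together contain {a, b, c, d, e, f, g, h}, the full vertex set. Edge coverage: each edge of G has both endpoints in at least one bag. Running intersection: for every vertex, the bags containing it form a connected subtree. All three properties hold, so this is a valid tree decomposition of width max|bag| − 1 = 3, and hence tw(G) ≤ 3.

Yes; width 3.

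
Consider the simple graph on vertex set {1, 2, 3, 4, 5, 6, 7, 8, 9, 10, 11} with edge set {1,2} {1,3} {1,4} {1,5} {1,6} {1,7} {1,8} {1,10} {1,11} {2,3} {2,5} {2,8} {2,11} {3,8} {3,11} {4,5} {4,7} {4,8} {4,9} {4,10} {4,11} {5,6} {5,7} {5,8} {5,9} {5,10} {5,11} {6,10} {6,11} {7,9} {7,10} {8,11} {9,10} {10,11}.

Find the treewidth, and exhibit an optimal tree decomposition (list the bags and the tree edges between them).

Each bag holds 5 vertices, so the decomposition has width 4, which upper-bounds the treewidth. For the lower bound, the 5 vertices {1, 2, 3, 8, 11} are pairwise adjacent, and any tree decomposition puts a clique entirely inside one bag — forcing width ≥ 4. Hence tw(G) = 4 exactly.

Treewidth 4.
Bags: B1 = {1, 4, 5, 7, 10}  B2 = {1, 4, 5, 10, 11}  B3 = {1, 4, 5, 8, 11}  B4 = {1, 2, 5, 8, 11}  B5 = {1, 5, 6, 10, 11}  B6 = {4, 5, 7, 9, 10}  B7 = {1, 2, 3, 8, 11}
Tree: B1–B2, B2–B3, B3–B4, B2–B5, B1–B6, B4–B7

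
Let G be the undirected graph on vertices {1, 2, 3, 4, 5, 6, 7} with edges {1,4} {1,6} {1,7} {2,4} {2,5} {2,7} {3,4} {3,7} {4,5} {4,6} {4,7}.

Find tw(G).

2

A width-2 tree decomposition is:
Bags: B1 = {2, 4, 5}  B2 = {2, 4, 7}  B3 = {1, 4, 7}  B4 = {1, 4, 6}  B5 = {3, 4, 7}
Tree: B1–B2, B2–B3, B3–B4, B2–B5
The largest bag has 3 vertices, giving width 2; this decomposition certifies tw(G) ≤ 2. On the other hand G contains the 3-clique {2, 4, 5}. A clique must lie in a single bag of any decomposition, so no decomposition can have width below 2. Therefore the treewidth is 2.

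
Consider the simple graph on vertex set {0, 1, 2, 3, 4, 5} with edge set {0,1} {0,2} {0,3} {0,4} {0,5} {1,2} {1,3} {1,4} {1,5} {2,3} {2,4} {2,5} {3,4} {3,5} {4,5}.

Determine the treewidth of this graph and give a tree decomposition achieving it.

With just one bag of size 6, the width is 6 − 1 = 5, so tw(G) ≤ 5. Conversely, {0, 1, 2, 3, 4, 5} is a clique of size 6, and the vertices of any clique must share a bag in every tree decomposition; so some bag has ≥ 6 vertices and tw(G) ≥ 5. Combining the bounds, tw(G) = 5.

Treewidth 5.
Bags: B1 = {0, 1, 2, 3, 4, 5}
Tree: (single bag)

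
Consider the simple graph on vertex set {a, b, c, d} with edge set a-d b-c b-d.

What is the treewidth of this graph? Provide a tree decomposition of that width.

The largest bag has 2 vertices, giving width 1; this decomposition certifies tw(G) ≤ 1. Since G has at least one edge (e.g. a–d), it is not an edgeless graph, so tw(G) ≥ 1. Combining the bounds, tw(G) = 1.

Treewidth 1.
One optimal decomposition is:
Bags: B1 = {a, d}  B2 = {b, d}  B3 = {b, c}
Tree: B1–B2, B2–B3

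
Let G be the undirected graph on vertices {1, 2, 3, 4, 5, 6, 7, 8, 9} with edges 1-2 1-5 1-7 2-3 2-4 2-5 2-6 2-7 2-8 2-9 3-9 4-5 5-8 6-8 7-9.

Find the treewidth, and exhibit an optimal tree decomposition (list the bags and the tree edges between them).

Each bag holds 3 vertices, so the decomposition has width 2, which upper-bounds the treewidth. For the lower bound, the 3 vertices {2, 3, 9} are pairwise adjacent, and any tree decomposition puts a clique entirely inside one bag — forcing width ≥ 2. Hence tw(G) = 2 exactly.

Treewidth 2.
Bags: B1 = {2, 5, 8}  B2 = {2, 4, 5}  B3 = {1, 2, 5}  B4 = {1, 2, 7}  B5 = {2, 7, 9}  B6 = {2, 6, 8}  B7 = {2, 3, 9}
Tree: B1–B2, B2–B3, B3–B4, B4–B5, B1–B6, B5–B7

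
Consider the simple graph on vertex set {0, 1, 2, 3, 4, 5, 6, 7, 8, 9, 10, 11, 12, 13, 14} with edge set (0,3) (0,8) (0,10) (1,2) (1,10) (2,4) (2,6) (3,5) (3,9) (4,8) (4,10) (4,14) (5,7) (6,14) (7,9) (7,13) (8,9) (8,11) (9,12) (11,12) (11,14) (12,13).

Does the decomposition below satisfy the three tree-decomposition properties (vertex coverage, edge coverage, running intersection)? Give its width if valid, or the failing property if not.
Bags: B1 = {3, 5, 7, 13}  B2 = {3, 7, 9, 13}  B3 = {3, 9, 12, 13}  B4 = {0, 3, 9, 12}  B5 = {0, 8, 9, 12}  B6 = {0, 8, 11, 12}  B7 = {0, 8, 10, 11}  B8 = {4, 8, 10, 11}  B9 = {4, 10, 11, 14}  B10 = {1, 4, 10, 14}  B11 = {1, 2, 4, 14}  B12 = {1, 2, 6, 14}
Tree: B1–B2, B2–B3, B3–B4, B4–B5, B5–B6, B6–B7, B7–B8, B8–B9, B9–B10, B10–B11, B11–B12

Every vertex of G appears in some bag (union = {0, 1, 2, 3, 4, 5, 6, 7, 8, 9, 10, 11, 12, 13, 14}); every edge is covered by a bag; and for each vertex v the set of bags containing v is connected in the bag tree. The decomposition is therefore valid. The largest bag has 4 vertices, so the width is 3.

Yes; width 3.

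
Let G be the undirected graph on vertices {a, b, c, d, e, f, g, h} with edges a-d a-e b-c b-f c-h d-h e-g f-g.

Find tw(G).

A width-2 tree decomposition is:
Bags: B1 = {a, e, g}  B2 = {a, d, g}  B3 = {d, g, h}  B4 = {c, g, h}  B5 = {b, c, g}  B6 = {b, f, g}
Tree: B1–B2, B2–B3, B3–B4, B4–B5, B5–B6
Each bag holds 3 vertices, so the decomposition has width 2, which upper-bounds the treewidth. Since g–e–a–d–h–c–b–f–g is a cycle in G, G is not acyclic. Forests are exactly the graphs of treewidth ≤ 1, so tw(G) ≥ 2. Hence tw(G) = 2 exactly.

2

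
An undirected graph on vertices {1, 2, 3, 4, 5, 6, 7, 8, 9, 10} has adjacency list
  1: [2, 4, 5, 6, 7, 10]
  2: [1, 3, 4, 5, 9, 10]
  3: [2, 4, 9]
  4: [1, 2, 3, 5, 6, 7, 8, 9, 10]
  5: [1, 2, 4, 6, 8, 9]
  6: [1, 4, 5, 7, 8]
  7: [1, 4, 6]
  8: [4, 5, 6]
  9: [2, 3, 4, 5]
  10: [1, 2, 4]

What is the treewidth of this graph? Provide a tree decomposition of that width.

Treewidth 3.
One optimal decomposition is:
Bags: B1 = {1, 4, 5, 6}  B2 = {1, 2, 4, 5}  B3 = {2, 4, 5, 9}  B4 = {1, 4, 6, 7}  B5 = {4, 5, 6, 8}  B6 = {2, 3, 4, 9}  B7 = {1, 2, 4, 10}
Tree: B1–B2, B2–B3, B1–B4, B1–B5, B3–B6, B2–B7

The largest bag has 4 vertices, giving width 3; this decomposition certifies tw(G) ≤ 3. For the lower bound, the 4 vertices {4, 5, 6, 8} are pairwise adjacent, and any tree decomposition puts a clique entirely inside one bag — forcing width ≥ 3. Hence tw(G) = 3 exactly.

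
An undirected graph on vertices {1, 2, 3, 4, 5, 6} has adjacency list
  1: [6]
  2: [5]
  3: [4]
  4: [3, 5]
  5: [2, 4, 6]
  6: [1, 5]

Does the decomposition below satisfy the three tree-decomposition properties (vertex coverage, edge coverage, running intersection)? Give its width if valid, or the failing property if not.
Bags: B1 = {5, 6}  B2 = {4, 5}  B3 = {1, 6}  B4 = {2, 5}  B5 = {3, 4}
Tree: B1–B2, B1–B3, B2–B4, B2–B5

Checking the three conditions: (i) the bags cover all of {1, 2, 3, 4, 5, 6}; (ii) for each edge, some bag contains both endpoints; (iii) the bags containing any fixed vertex form a subtree. All hold, so the decomposition is valid with width 2 − 1 = 1.

Yes; width 1.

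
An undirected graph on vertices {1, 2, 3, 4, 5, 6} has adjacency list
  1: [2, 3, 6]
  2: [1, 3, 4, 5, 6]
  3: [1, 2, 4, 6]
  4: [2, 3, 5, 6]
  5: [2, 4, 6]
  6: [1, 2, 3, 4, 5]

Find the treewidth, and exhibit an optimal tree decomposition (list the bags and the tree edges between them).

The largest bag has 4 vertices, giving width 3; this decomposition certifies tw(G) ≤ 3. Conversely, {1, 2, 3, 6} is a clique of size 4, and the vertices of any clique must share a bag in every tree decomposition; so some bag has ≥ 4 vertices and tw(G) ≥ 3. Therefore the treewidth is 3.

Treewidth 3.
One such decomposition:
Bags: B1 = {2, 3, 4, 6}  B2 = {2, 4, 5, 6}  B3 = {1, 2, 3, 6}
Tree: B1–B2, B1–B3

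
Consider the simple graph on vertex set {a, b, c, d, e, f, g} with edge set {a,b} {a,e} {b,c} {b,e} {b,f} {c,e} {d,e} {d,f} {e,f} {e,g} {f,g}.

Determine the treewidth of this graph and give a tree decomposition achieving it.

The largest bag has 3 vertices, giving width 2; this decomposition certifies tw(G) ≤ 2. For the lower bound, the 3 vertices {a, b, e} are pairwise adjacent, and any tree decomposition puts a clique entirely inside one bag — forcing width ≥ 2. The upper and lower bounds meet at 2, so that is the treewidth.

Treewidth 2.
Bags: B1 = {b, e, f}  B2 = {d, e, f}  B3 = {e, f, g}  B4 = {b, c, e}  B5 = {a, b, e}
Tree: B1–B2, B1–B3, B1–B4, B4–B5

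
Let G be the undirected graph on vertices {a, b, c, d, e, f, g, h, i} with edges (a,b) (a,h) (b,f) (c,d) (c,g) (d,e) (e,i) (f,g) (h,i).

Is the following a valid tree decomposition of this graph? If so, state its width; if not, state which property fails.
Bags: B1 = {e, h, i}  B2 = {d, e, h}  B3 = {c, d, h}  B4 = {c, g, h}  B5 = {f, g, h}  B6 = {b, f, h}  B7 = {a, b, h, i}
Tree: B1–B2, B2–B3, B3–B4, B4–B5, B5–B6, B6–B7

A tree decomposition must satisfy three properties: every vertex lies in some bag; for every edge, both endpoints lie together in some bag; and for every vertex, the bags containing it form a connected subtree. Here bags containing vertex i are not connected in the tree, so the decomposition is invalid.

No — bags containing vertex i are not connected in the tree.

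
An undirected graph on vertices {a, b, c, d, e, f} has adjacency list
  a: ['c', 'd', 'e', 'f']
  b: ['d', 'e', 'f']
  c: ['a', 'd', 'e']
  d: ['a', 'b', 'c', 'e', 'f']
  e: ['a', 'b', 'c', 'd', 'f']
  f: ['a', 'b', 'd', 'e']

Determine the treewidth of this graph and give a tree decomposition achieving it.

The largest bag has 4 vertices, giving width 3; this decomposition certifies tw(G) ≤ 3. Conversely, {a, c, d, e} is a clique of size 4, and the vertices of any clique must share a bag in every tree decomposition; so some bag has ≥ 4 vertices and tw(G) ≥ 3. Therefore the treewidth is 3.

Treewidth 3.
Bags: B1 = {a, d, e, f}  B2 = {b, d, e, f}  B3 = {a, c, d, e}
Tree: B1–B2, B1–B3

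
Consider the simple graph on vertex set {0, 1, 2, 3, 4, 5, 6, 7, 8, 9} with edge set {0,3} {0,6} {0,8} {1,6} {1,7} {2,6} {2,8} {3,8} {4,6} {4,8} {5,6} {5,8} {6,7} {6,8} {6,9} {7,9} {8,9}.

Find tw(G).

2

A width-2 tree decomposition is:
Bags: B1 = {6, 7, 9}  B2 = {6, 8, 9}  B3 = {0, 6, 8}  B4 = {2, 6, 8}  B5 = {4, 6, 8}  B6 = {1, 6, 7}  B7 = {5, 6, 8}  B8 = {0, 3, 8}
Tree: B1–B2, B2–B3, B2–B4, B4–B5, B1–B6, B3–B7, B3–B8
Every bag has size at most 3, so the width is 3 − 1 = 2 and tw(G) ≤ 2. Conversely, {0, 3, 8} is a clique of size 3, and the vertices of any clique must share a bag in every tree decomposition; so some bag has ≥ 3 vertices and tw(G) ≥ 2. The upper and lower bounds meet at 2, so that is the treewidth.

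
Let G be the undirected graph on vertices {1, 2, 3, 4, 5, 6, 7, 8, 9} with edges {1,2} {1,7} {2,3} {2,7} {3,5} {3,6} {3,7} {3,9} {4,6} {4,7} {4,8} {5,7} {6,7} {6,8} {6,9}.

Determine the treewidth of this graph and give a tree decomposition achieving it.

Every bag has size at most 3, so the width is 3 − 1 = 2 and tw(G) ≤ 2. Conversely, {4, 6, 8} is a clique of size 3, and the vertices of any clique must share a bag in every tree decomposition; so some bag has ≥ 3 vertices and tw(G) ≥ 2. Combining the bounds, tw(G) = 2.

Treewidth 2.
Bags: B1 = {3, 6, 7}  B2 = {4, 6, 7}  B3 = {3, 6, 9}  B4 = {2, 3, 7}  B5 = {1, 2, 7}  B6 = {4, 6, 8}  B7 = {3, 5, 7}
Tree: B1–B2, B1–B3, B1–B4, B4–B5, B2–B6, B4–B7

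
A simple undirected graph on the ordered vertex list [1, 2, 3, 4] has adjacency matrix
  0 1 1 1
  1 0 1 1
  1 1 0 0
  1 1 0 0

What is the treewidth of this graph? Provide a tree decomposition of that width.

Treewidth 2.
One optimal decomposition is:
Bags: B1 = {1, 2, 3}  B2 = {1, 2, 4}
Tree: B1–B2

The largest bag has 3 vertices, giving width 2; this decomposition certifies tw(G) ≤ 2. On the other hand G contains the 3-clique {1, 2, 3}. A clique must lie in a single bag of any decomposition, so no decomposition can have width below 2. Hence tw(G) = 2 exactly.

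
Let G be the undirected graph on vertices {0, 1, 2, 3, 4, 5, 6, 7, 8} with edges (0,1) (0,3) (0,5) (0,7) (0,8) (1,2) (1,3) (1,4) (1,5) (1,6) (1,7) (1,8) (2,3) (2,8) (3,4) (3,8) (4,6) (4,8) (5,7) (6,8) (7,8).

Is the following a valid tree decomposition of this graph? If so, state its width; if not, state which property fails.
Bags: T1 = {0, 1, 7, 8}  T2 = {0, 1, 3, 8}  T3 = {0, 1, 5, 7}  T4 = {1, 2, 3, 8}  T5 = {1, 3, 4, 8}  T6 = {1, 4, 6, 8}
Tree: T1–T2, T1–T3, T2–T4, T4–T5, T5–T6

Every vertex of G appears in some bag (union = {0, 1, 2, 3, 4, 5, 6, 7, 8}); every edge is covered by a bag; and for each vertex v the set of bags containing v is connected in the bag tree. The decomposition is therefore valid. The largest bag has 4 vertices, so the width is 3.

Yes; width 3.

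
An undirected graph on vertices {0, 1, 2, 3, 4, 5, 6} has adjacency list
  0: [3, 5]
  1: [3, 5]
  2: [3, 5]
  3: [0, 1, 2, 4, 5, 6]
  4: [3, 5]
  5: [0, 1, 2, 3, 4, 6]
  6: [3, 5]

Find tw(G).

A width-2 tree decomposition is:
Bags: B1 = {3, 5, 6}  B2 = {1, 3, 5}  B3 = {3, 4, 5}  B4 = {0, 3, 5}  B5 = {2, 3, 5}
Tree: B1–B2, B2–B3, B1–B4, B1–B5
Every bag has size at most 3, so the width is 3 − 1 = 2 and tw(G) ≤ 2. Conversely, {0, 3, 5} is a clique of size 3, and the vertices of any clique must share a bag in every tree decomposition; so some bag has ≥ 3 vertices and tw(G) ≥ 2. The upper and lower bounds meet at 2, so that is the treewidth.

2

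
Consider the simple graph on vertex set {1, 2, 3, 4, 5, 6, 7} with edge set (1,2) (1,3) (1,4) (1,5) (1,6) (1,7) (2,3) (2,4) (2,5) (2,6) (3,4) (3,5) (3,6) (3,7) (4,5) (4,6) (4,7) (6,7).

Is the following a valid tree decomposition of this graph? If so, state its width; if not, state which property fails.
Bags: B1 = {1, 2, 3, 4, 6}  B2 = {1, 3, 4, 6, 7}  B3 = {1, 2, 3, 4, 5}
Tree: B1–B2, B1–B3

Yes; width 4.

Every vertex of G appears in some bag (union = {1, 2, 3, 4, 5, 6, 7}); every edge is covered by a bag; and for each vertex v the set of bags containing v is connected in the bag tree. The decomposition is therefore valid. The largest bag has 5 vertices, so the width is 4.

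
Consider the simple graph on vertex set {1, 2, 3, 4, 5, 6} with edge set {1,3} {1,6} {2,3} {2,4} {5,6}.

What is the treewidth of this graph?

A width-1 tree decomposition is:
Bags: B1 = {2, 4}  B2 = {2, 3}  B3 = {1, 3}  B4 = {1, 6}  B5 = {5, 6}
Tree: B1–B2, B2–B3, B3–B4, B4–B5
Each bag holds 2 vertices, so the decomposition has width 1, which upper-bounds the treewidth. Any graph with an edge has treewidth ≥ 1, and G has the edge 4–2. The upper and lower bounds meet at 1, so that is the treewidth.

1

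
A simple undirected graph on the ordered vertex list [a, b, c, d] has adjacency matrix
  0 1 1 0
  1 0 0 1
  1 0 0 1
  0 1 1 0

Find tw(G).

A width-2 tree decomposition is:
Bags: B1 = {a, c, d}  B2 = {a, b, d}
Tree: B1–B2
Each bag holds 3 vertices, so the decomposition has width 2, which upper-bounds the treewidth. The edges a–c–d–b–a form a cycle, so G is not a tree and its treewidth is at least 2. Combining the bounds, tw(G) = 2.

2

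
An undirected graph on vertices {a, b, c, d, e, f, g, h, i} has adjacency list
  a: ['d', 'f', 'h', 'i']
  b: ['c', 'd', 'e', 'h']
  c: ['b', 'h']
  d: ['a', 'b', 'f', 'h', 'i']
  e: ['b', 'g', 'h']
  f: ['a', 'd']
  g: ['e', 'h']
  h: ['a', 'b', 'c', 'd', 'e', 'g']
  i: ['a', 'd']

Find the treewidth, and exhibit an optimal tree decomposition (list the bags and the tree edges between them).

Each bag holds 3 vertices, so the decomposition has width 2, which upper-bounds the treewidth. On the other hand G contains the 3-clique {e, g, h}. A clique must lie in a single bag of any decomposition, so no decomposition can have width below 2. Hence tw(G) = 2 exactly.

Treewidth 2.
One optimal decomposition is:
Bags: B1 = {b, c, h}  B2 = {b, e, h}  B3 = {b, d, h}  B4 = {a, d, h}  B5 = {e, g, h}  B6 = {a, d, i}  B7 = {a, d, f}
Tree: B1–B2, B2–B3, B3–B4, B2–B5, B4–B6, B4–B7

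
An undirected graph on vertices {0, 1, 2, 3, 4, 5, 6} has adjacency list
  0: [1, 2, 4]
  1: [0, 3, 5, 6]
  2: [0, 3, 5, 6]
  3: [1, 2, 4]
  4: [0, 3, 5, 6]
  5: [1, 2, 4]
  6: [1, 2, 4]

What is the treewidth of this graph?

A width-3 tree decomposition is:
Bags: B1 = {1, 2, 4, 6}  B2 = {1, 2, 3, 4}  B3 = {0, 1, 2, 4}  B4 = {1, 2, 4, 5}
Tree: B1–B2, B2–B3, B3–B4
The largest bag has 4 vertices, giving width 3; this decomposition certifies tw(G) ≤ 3. For the lower bound: the 4 vertex sets {1,6}, {3,4}, {2}, {0} are disjoint, each induces a connected subgraph, and every pair is joined by at least one edge of G. Contracting each set to a single vertex therefore yields K_{4} as a minor, and since treewidth is minor-monotone, tw(G) ≥ tw(K_{4}) = 3. Combining the bounds, tw(G) = 3.

3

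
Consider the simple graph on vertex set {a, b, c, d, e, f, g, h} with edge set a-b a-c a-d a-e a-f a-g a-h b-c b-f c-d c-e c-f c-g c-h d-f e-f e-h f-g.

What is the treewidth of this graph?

3

A width-3 tree decomposition is:
Bags: B1 = {a, c, d, f}  B2 = {a, c, f, g}  B3 = {a, b, c, f}  B4 = {a, c, e, f}  B5 = {a, c, e, h}
Tree: B1–B2, B2–B3, B2–B4, B4–B5
Each bag holds 4 vertices, so the decomposition has width 3, which upper-bounds the treewidth. Conversely, {a, c, e, h} is a clique of size 4, and the vertices of any clique must share a bag in every tree decomposition; so some bag has ≥ 4 vertices and tw(G) ≥ 3. Combining the bounds, tw(G) = 3.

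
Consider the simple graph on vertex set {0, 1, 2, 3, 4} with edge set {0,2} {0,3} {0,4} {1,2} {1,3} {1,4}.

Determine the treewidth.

A width-2 tree decomposition is:
Bags: B1 = {0, 1, 4}  B2 = {0, 1, 2}  B3 = {0, 1, 3}
Tree: B1–B2, B2–B3
The largest bag has 3 vertices, giving width 2; this decomposition certifies tw(G) ≤ 2. For the lower bound, G contains the cycle 4–0–2–1–4, so G is not a forest; only forests have treewidth ≤ 1, hence tw(G) ≥ 2. Combining the bounds, tw(G) = 2.

2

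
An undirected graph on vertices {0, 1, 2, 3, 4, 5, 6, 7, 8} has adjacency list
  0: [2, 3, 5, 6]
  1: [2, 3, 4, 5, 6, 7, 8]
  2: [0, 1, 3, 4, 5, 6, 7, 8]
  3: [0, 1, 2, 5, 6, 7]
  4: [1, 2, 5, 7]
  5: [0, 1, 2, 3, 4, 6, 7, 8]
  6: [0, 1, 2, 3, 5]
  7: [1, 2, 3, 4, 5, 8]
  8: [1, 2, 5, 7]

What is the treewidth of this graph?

A width-4 tree decomposition is:
Bags: B1 = {1, 2, 5, 7, 8}  B2 = {1, 2, 3, 5, 7}  B3 = {1, 2, 4, 5, 7}  B4 = {1, 2, 3, 5, 6}  B5 = {0, 2, 3, 5, 6}
Tree: B1–B2, B2–B3, B2–B4, B4–B5
Each bag holds 5 vertices, so the decomposition has width 4, which upper-bounds the treewidth. Conversely, {0, 2, 3, 5, 6} is a clique of size 5, and the vertices of any clique must share a bag in every tree decomposition; so some bag has ≥ 5 vertices and tw(G) ≥ 4. Combining the bounds, tw(G) = 4.

4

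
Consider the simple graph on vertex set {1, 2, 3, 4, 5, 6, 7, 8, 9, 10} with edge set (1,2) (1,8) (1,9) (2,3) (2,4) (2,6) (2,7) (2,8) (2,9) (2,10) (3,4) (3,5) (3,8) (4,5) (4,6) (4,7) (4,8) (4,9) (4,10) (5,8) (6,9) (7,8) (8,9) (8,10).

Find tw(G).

3

A width-3 tree decomposition is:
Bags: B1 = {2, 4, 8, 10}  B2 = {2, 3, 4, 8}  B3 = {2, 4, 8, 9}  B4 = {1, 2, 8, 9}  B5 = {3, 4, 5, 8}  B6 = {2, 4, 7, 8}  B7 = {2, 4, 6, 9}
Tree: B1–B2, B2–B3, B3–B4, B2–B5, B1–B6, B3–B7
The largest bag has 4 vertices, giving width 3; this decomposition certifies tw(G) ≤ 3. Conversely, {1, 2, 8, 9} is a clique of size 4, and the vertices of any clique must share a bag in every tree decomposition; so some bag has ≥ 4 vertices and tw(G) ≥ 3. Combining the bounds, tw(G) = 3.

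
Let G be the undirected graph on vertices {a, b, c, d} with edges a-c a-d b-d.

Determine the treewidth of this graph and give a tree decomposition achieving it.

Treewidth 1.
Bags: B1 = {b, d}  B2 = {a, d}  B3 = {a, c}
Tree: B1–B2, B2–B3

Every bag has size at most 2, so the width is 2 − 1 = 1 and tw(G) ≤ 1. Any graph with an edge has treewidth ≥ 1, and G has the edge b–d. Combining the bounds, tw(G) = 1.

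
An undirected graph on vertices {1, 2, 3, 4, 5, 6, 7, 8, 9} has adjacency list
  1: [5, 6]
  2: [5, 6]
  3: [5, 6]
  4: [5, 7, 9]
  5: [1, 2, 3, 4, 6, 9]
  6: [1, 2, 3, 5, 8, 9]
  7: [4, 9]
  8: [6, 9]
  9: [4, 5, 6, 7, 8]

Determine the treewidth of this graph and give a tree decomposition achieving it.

Treewidth 2.
One optimal decomposition is:
Bags: B1 = {5, 6, 9}  B2 = {6, 8, 9}  B3 = {3, 5, 6}  B4 = {2, 5, 6}  B5 = {4, 5, 9}  B6 = {1, 5, 6}  B7 = {4, 7, 9}
Tree: B1–B2, B1–B3, B3–B4, B1–B5, B3–B6, B5–B7

The largest bag has 3 vertices, giving width 2; this decomposition certifies tw(G) ≤ 2. On the other hand G contains the 3-clique {6, 8, 9}. A clique must lie in a single bag of any decomposition, so no decomposition can have width below 2. Therefore the treewidth is 2.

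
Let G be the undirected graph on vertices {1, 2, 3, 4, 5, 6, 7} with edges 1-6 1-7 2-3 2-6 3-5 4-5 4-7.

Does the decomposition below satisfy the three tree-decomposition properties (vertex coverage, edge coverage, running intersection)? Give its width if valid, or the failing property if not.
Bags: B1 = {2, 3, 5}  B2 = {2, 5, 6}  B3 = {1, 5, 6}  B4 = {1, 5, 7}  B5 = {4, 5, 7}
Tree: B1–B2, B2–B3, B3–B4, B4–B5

Yes; width 2.

Vertex coverage: the bags together contain {1, 2, 3, 4, 5, 6, 7}, the full vertex set. Edge coverage: each edge of G has both endpoints in at least one bag. Running intersection: for every vertex, the bags containing it form a connected subtree. All three properties hold, so this is a valid tree decomposition of width max|bag| − 1 = 2, and hence tw(G) ≤ 2.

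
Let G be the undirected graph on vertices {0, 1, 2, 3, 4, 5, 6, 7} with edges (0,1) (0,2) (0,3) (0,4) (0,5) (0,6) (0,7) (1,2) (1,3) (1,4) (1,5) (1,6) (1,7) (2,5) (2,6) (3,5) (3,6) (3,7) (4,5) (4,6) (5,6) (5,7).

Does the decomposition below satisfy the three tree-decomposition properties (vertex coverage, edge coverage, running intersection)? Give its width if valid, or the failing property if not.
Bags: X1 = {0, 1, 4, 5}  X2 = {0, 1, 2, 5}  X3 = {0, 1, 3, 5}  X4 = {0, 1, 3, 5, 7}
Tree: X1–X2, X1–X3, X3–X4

A tree decomposition must satisfy three properties: every vertex lies in some bag; for every edge, both endpoints lie together in some bag; and for every vertex, the bags containing it form a connected subtree. Here vertex 6 appears in no bag, so the decomposition is invalid.

No — vertex 6 appears in no bag.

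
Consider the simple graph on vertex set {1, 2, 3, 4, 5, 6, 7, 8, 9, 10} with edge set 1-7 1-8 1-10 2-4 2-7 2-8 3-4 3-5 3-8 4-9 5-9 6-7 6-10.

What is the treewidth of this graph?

2

A width-2 tree decomposition is:
Bags: B1 = {3, 5, 9}  B2 = {3, 4, 9}  B3 = {3, 4, 8}  B4 = {2, 4, 8}  B5 = {1, 2, 8}  B6 = {1, 2, 7}  B7 = {1, 7, 10}  B8 = {6, 7, 10}
Tree: B1–B2, B2–B3, B3–B4, B4–B5, B5–B6, B6–B7, B7–B8
The largest bag has 3 vertices, giving width 2; this decomposition certifies tw(G) ≤ 2. For the lower bound, G contains the cycle 5–9–4–3–5, so G is not a forest; only forests have treewidth ≤ 1, hence tw(G) ≥ 2. Hence tw(G) = 2 exactly.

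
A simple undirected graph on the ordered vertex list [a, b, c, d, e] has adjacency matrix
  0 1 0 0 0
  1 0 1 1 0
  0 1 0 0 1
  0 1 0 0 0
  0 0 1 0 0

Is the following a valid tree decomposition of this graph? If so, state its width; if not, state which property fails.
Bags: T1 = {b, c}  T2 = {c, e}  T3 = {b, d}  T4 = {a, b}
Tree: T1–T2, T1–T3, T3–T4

Yes; width 1.

Every vertex of G appears in some bag (union = {a, b, c, d, e}); every edge is covered by a bag; and for each vertex v the set of bags containing v is connected in the bag tree. The decomposition is therefore valid. The largest bag has 2 vertices, so the width is 1.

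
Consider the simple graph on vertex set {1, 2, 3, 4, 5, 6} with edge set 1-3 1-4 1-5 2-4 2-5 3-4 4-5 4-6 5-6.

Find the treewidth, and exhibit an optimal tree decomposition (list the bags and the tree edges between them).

Treewidth 2.
One such decomposition:
Bags: B1 = {2, 4, 5}  B2 = {1, 4, 5}  B3 = {4, 5, 6}  B4 = {1, 3, 4}
Tree: B1–B2, B1–B3, B2–B4

The largest bag has 3 vertices, giving width 2; this decomposition certifies tw(G) ≤ 2. For the lower bound, the 3 vertices {1, 3, 4} are pairwise adjacent, and any tree decomposition puts a clique entirely inside one bag — forcing width ≥ 2. Hence tw(G) = 2 exactly.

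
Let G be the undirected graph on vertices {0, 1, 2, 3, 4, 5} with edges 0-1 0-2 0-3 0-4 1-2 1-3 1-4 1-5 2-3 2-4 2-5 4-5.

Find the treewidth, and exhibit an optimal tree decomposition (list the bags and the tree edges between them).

Treewidth 3.
One optimal decomposition is:
Bags: B1 = {0, 1, 2, 4}  B2 = {0, 1, 2, 3}  B3 = {1, 2, 4, 5}
Tree: B1–B2, B1–B3

Every bag has size at most 4, so the width is 4 − 1 = 3 and tw(G) ≤ 3. On the other hand G contains the 4-clique {0, 1, 2, 3}. A clique must lie in a single bag of any decomposition, so no decomposition can have width below 3. The upper and lower bounds meet at 3, so that is the treewidth.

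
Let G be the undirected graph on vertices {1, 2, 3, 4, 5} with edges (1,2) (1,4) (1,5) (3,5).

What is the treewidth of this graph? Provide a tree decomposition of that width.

Treewidth 1.
One such decomposition:
Bags: B1 = {1, 5}  B2 = {1, 2}  B3 = {1, 4}  B4 = {3, 5}
Tree: B1–B2, B2–B3, B1–B4

The largest bag has 2 vertices, giving width 1; this decomposition certifies tw(G) ≤ 1. Any graph with an edge has treewidth ≥ 1, and G has the edge 1–5. The upper and lower bounds meet at 1, so that is the treewidth.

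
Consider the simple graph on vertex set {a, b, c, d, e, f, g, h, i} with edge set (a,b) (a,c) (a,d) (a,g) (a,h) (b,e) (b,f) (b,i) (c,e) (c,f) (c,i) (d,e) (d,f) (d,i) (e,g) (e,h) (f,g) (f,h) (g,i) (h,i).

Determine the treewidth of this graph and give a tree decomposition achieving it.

Each bag holds 5 vertices, so the decomposition has width 4, which upper-bounds the treewidth. For the lower bound: the 5 vertex sets {a,g}, {d,i}, {c,e}, {f}, {b} are disjoint, each induces a connected subgraph, and every pair is joined by at least one edge of G. Contracting each set to a single vertex therefore yields K_{5} as a minor, and since treewidth is minor-monotone, tw(G) ≥ tw(K_{5}) = 4. The upper and lower bounds meet at 4, so that is the treewidth.

Treewidth 4.
Bags: B1 = {a, e, f, g, i}  B2 = {a, d, e, f, i}  B3 = {a, c, e, f, i}  B4 = {a, b, e, f, i}  B5 = {a, e, f, h, i}
Tree: B1–B2, B2–B3, B3–B4, B4–B5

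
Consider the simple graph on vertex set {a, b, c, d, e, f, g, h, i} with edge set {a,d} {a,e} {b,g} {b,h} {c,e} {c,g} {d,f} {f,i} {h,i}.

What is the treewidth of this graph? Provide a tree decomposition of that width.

Treewidth 2.
One optimal decomposition is:
Bags: B1 = {f, h, i}  B2 = {b, f, h}  B3 = {b, f, g}  B4 = {c, f, g}  B5 = {c, e, f}  B6 = {a, e, f}  B7 = {a, d, f}
Tree: B1–B2, B2–B3, B3–B4, B4–B5, B5–B6, B6–B7

Each bag holds 3 vertices, so the decomposition has width 2, which upper-bounds the treewidth. Since f–i–h–b–g–c–e–a–d–f is a cycle in G, G is not acyclic. Forests are exactly the graphs of treewidth ≤ 1, so tw(G) ≥ 2. Hence tw(G) = 2 exactly.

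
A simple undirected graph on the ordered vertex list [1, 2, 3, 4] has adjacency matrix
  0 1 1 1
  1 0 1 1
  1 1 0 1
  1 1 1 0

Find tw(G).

3

A width-3 tree decomposition is:
Bags: B1 = {1, 2, 3, 4}
Tree: (single bag)
A single bag containing all 4 vertices is trivially a valid decomposition of width 3. For the lower bound, the 4 vertices {1, 2, 3, 4} are pairwise adjacent, and any tree decomposition puts a clique entirely inside one bag — forcing width ≥ 3. Therefore the treewidth is 3.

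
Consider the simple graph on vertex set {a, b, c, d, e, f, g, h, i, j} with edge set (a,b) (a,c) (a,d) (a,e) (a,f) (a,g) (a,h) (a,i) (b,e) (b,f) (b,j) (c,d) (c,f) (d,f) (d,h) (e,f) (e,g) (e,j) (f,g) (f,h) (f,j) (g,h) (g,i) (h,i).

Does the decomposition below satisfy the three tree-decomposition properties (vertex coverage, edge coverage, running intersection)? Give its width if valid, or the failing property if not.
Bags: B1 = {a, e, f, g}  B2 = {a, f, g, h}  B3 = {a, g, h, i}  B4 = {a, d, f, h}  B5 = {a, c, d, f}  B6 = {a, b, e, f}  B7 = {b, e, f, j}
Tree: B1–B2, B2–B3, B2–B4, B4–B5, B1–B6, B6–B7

Checking the three conditions: (i) the bags cover all of {a, b, c, d, e, f, g, h, i, j}; (ii) for each edge, some bag contains both endpoints; (iii) the bags containing any fixed vertex form a subtree. All hold, so the decomposition is valid with width 4 − 1 = 3.

Yes; width 3.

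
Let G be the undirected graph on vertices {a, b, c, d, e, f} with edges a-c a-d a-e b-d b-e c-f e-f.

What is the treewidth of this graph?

A width-2 tree decomposition is:
Bags: B1 = {a, c, f}  B2 = {a, e, f}  B3 = {a, d, e}  B4 = {b, d, e}
Tree: B1–B2, B2–B3, B3–B4
Each bag holds 3 vertices, so the decomposition has width 2, which upper-bounds the treewidth. Since c–f–e–a–c is a cycle in G, G is not acyclic. Forests are exactly the graphs of treewidth ≤ 1, so tw(G) ≥ 2. Combining the bounds, tw(G) = 2.

2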